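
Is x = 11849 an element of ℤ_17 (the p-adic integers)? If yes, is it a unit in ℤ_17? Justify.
x ∈ ℤ_17 but not a unit; v_17(x) = 2 > 0

ℤ_17 = {x ∈ ℚ_17 : v_17(x) ≥ 0} and ℤ_17^× = {x ∈ ℤ_17 : v_17(x) = 0}. Here v_17(11849) = v_17(num) − v_17(den) = 2; compare against these criteria.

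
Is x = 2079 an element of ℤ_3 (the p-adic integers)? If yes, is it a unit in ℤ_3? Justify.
x ∈ ℤ_3 but not a unit; v_3(x) = 3 > 0

ℤ_3 = {x ∈ ℚ_3 : v_3(x) ≥ 0} and ℤ_3^× = {x ∈ ℤ_3 : v_3(x) = 0}. Here v_3(2079) = v_3(num) − v_3(den) = 3; compare against these criteria.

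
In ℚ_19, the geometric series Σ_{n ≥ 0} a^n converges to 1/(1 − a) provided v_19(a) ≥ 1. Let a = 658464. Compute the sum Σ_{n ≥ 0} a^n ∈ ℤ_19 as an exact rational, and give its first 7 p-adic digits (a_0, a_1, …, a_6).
Σ a^n = 1/(1 − a) = -1/658463;  first 7 digits = (1, 0, 0, 1, 5, 0, 1)

v_19(a) = 3 ≥ 1, so the series converges in ℤ_19 to 1/(1 − a) = 1/(1 − 658464) = -1/658463. Expand this rational in ℤ_19: compute digits iteratively via d_i = x_i mod 19, x_{i+1} = (x_i − d_i)/19. The first 7 digits are (1, 0, 0, 1, 5, 0, 1).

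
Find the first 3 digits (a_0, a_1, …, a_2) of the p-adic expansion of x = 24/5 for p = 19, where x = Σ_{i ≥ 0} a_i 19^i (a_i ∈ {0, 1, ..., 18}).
(a_0, …, a_2) = (1, 4, 15)

v_19(24/5) = 0 (numerator and denominator both coprime to 19), so x ∈ ℤ_19^×. Compute digits iteratively via a_i = x_i mod 19, x_{i+1} = (x_i − a_i)/19, with x_0 = x:
  x_0 = 24/5;  a_0 = 1;  x_1 = (x_0 − 1)/19 = 1/5
  x_1 = 1/5;  a_1 = 4;  x_2 = (x_1 − 4)/19 = -1/5
  x_2 = -1/5;  a_2 = 15;  x_3 = (x_2 − 15)/19 = -4/5
Digits: (1, 4, 15).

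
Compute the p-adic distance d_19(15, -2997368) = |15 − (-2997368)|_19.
d_19(15, -2997368) = 1/130321

Step 1 — x − y = 15 − (-2997368) = 2997383. Step 2 — v_19(2997383) = 4 (factor: 2997383 = (19^4 · 23); the sign does not affect v_p). Step 3 — |x − y|_19 = 19^{-4} = 1/130321.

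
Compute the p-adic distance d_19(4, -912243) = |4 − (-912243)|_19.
d_19(4, -912243) = 1/130321

Step 1 — x − y = 4 − (-912243) = 912247. Step 2 — v_19(912247) = 4 (factor: 912247 = (19^4 · 7); the sign does not affect v_p). Step 3 — |x − y|_19 = 19^{-4} = 1/130321.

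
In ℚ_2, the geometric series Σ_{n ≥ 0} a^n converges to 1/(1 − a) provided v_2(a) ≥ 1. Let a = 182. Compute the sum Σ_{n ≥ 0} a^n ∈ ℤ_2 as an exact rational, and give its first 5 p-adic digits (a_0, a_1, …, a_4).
Σ a^n = 1/(1 − a) = -1/181;  first 5 digits = (1, 1, 0, 0, 0)

v_2(a) = 1 ≥ 1, so the series converges in ℤ_2 to 1/(1 − a) = 1/(1 − 182) = -1/181. Expand this rational in ℤ_2: compute digits iteratively via d_i = x_i mod 2, x_{i+1} = (x_i − d_i)/2. The first 5 digits are (1, 1, 0, 0, 0).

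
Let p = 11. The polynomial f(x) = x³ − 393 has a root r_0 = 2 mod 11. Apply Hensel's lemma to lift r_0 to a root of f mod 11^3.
r_2 = 1234 (mod 1331)

Hensel: r_{i+1} = r_i − f(r_i)/f′(r_i) mod 11^{i+2}, where f′(x) = 3x². Iterate:
  r_0 = 2 (mod 11)
  r_1 = 24 (mod 121)
  r_2 = 1234 (mod 1331)
Final: r = 1234 with f(r) ≡ 0 mod 11^3.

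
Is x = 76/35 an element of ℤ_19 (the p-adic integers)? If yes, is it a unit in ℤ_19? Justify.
x ∈ ℤ_19 but not a unit; v_19(x) = 1 > 0

ℤ_19 = {x ∈ ℚ_19 : v_19(x) ≥ 0} and ℤ_19^× = {x ∈ ℤ_19 : v_19(x) = 0}. Here v_19(76/35) = v_19(num) − v_19(den) = 1; compare against these criteria.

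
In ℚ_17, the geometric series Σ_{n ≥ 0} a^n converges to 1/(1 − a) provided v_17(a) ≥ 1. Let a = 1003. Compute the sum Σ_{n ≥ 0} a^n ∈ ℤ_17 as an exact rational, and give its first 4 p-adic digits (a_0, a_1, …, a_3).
Σ a^n = 1/(1 − a) = -1/1002;  first 4 digits = (1, 8, 16, 2)

v_17(a) = 1 ≥ 1, so the series converges in ℤ_17 to 1/(1 − a) = 1/(1 − 1003) = -1/1002. Expand this rational in ℤ_17: compute digits iteratively via d_i = x_i mod 17, x_{i+1} = (x_i − d_i)/17. The first 4 digits are (1, 8, 16, 2).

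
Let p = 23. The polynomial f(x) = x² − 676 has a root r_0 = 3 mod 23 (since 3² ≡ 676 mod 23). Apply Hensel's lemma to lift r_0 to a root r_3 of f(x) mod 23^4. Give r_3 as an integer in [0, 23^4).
r_3 = 26 (mod 279841)

Hensel's recurrence: r_{i+1} = r_i − f(r_i)·(f′(r_i))^{-1} mod 23^{i+2}, with f′(x) = 2x. Iterate:
  r_0 = 3 (mod 23)
  r_1 = 26 (mod 529)
  r_2 = 26 (mod 12167)
  r_3 = 26 (mod 279841)
Final: r_3 = 26, and one checks f(r_3) ≡ 0 mod 23^4.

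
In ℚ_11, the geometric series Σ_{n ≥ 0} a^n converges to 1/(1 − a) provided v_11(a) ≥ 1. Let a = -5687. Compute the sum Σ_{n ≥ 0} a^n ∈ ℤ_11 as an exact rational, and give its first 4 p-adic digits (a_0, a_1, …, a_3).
Σ a^n = 1/(1 − a) = 1/5688;  first 4 digits = (1, 0, 8, 6)

v_11(a) = 2 ≥ 1, so the series converges in ℤ_11 to 1/(1 − a) = 1/(1 − (-5687)) = 1/5688. Expand this rational in ℤ_11: compute digits iteratively via d_i = x_i mod 11, x_{i+1} = (x_i − d_i)/11. The first 4 digits are (1, 0, 8, 6).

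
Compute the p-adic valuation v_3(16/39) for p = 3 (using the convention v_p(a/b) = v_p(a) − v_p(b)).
v_3(16/39) = -1

Factor powers of 3 from the numerator and denominator of the reduced fraction: 16 = 3^0 · 16 and 39 = 3^1 · 13. Apply v_p(a/b) = v_p(a) − v_p(b): v_3(16/39) = 0 − 1 = -1.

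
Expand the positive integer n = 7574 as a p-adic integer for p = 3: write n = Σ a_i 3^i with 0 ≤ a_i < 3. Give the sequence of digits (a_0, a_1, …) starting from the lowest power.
(a_0, a_1, …) = (2, 1, 1, 1, 0, 1, 1, 0, 1)

Repeated division by 3 gives the digits low-to-high: 7574 = 2 + 1·3^1 + 1·3^2 + 1·3^3 + 1·3^5 + 1·3^6 + 1·3^8. Digit sequence: (2, 1, 1, 1, 0, 1, 1, 0, 1).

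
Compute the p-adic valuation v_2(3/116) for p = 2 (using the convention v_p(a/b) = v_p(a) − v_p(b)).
v_2(3/116) = -2

Factor powers of 2 from the numerator and denominator of the reduced fraction: 3 = 2^0 · 3 and 116 = 2^2 · 29. Apply v_p(a/b) = v_p(a) − v_p(b): v_2(3/116) = 0 − 2 = -2.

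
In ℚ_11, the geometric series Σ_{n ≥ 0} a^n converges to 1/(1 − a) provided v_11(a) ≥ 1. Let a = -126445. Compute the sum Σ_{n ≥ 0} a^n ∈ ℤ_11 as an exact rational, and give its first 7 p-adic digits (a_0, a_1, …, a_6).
Σ a^n = 1/(1 − a) = 1/126446;  first 7 digits = (1, 0, 0, 4, 2, 10, 4)

v_11(a) = 3 ≥ 1, so the series converges in ℤ_11 to 1/(1 − a) = 1/(1 − (-126445)) = 1/126446. Expand this rational in ℤ_11: compute digits iteratively via d_i = x_i mod 11, x_{i+1} = (x_i − d_i)/11. The first 7 digits are (1, 0, 0, 4, 2, 10, 4).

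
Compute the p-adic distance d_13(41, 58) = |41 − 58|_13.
d_13(41, 58) = 1

Step 1 — x − y = 41 − 58 = -17. Step 2 — v_13(-17) = 0 (factor: -17 = −(13^0 · 17); the sign does not affect v_p). Step 3 — |x − y|_13 = 13^{0} = 1.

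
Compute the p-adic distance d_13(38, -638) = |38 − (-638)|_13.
d_13(38, -638) = 1/169

Step 1 — x − y = 38 − (-638) = 676. Step 2 — v_13(676) = 2 (factor: 676 = (13^2 · 4); the sign does not affect v_p). Step 3 — |x − y|_13 = 13^{-2} = 1/169.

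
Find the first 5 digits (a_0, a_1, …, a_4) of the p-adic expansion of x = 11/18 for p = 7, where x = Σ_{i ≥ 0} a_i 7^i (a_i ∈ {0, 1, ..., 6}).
(a_0, …, a_4) = (1, 5, 2, 0, 5)

v_7(11/18) = 0 (numerator and denominator both coprime to 7), so x ∈ ℤ_7^×. Compute digits iteratively via a_i = x_i mod 7, x_{i+1} = (x_i − a_i)/7, with x_0 = x:
  x_0 = 11/18;  a_0 = 1;  x_1 = (x_0 − 1)/7 = -1/18
  x_1 = -1/18;  a_1 = 5;  x_2 = (x_1 − 5)/7 = -13/18
  x_2 = -13/18;  a_2 = 2;  x_3 = (x_2 − 2)/7 = -7/18
  x_3 = -7/18;  a_3 = 0;  x_4 = (x_3 − 0)/7 = -1/18
  x_4 = -1/18;  a_4 = 5;  x_5 = (x_4 − 5)/7 = -13/18
Digits: (1, 5, 2, 0, 5).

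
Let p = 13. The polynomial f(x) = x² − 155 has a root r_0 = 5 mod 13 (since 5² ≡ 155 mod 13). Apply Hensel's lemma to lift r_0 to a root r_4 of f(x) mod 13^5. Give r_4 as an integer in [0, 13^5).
r_4 = 38888 (mod 371293)

Hensel's recurrence: r_{i+1} = r_i − f(r_i)·(f′(r_i))^{-1} mod 13^{i+2}, with f′(x) = 2x. Iterate:
  r_0 = 5 (mod 13)
  r_1 = 18 (mod 169)
  r_2 = 1539 (mod 2197)
  r_3 = 10327 (mod 28561)
  r_4 = 38888 (mod 371293)
Final: r_4 = 38888, and one checks f(r_4) ≡ 0 mod 13^5.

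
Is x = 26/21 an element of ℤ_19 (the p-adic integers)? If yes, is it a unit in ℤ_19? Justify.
x ∈ ℤ_19^× (unit); v_19(x) = 0

ℤ_19 = {x ∈ ℚ_19 : v_19(x) ≥ 0} and ℤ_19^× = {x ∈ ℤ_19 : v_19(x) = 0}. Here v_19(26/21) = v_19(num) − v_19(den) = 0; compare against these criteria.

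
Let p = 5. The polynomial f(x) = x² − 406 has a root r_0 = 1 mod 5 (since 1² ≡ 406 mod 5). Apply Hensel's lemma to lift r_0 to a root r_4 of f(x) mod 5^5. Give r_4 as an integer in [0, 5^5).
r_4 = 2091 (mod 3125)

Hensel's recurrence: r_{i+1} = r_i − f(r_i)·(f′(r_i))^{-1} mod 5^{i+2}, with f′(x) = 2x. Iterate:
  r_0 = 1 (mod 5)
  r_1 = 16 (mod 25)
  r_2 = 91 (mod 125)
  r_3 = 216 (mod 625)
  r_4 = 2091 (mod 3125)
Final: r_4 = 2091, and one checks f(r_4) ≡ 0 mod 5^5.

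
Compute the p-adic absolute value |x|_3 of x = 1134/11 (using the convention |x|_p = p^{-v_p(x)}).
|1134/11|_3 = 1/81

Step 1 — compute v_3(x) by factoring powers of 3 out of the numerator and denominator: v_3(1134/11) = 4. Step 2 — apply |x|_p = p^{-v_p(x)} = 3^{-4} = 1/81.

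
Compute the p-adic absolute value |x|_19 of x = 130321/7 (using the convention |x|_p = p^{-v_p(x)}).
|130321/7|_19 = 1/130321

Step 1 — compute v_19(x) by factoring powers of 19 out of the numerator and denominator: v_19(130321/7) = 4. Step 2 — apply |x|_p = p^{-v_p(x)} = 19^{-4} = 1/130321.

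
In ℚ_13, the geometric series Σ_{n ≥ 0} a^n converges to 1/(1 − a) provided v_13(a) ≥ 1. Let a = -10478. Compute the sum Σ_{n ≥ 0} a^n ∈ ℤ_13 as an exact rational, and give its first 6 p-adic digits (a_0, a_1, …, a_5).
Σ a^n = 1/(1 − a) = 1/10479;  first 6 digits = (1, 0, 3, 8, 8, 9)

v_13(a) = 2 ≥ 1, so the series converges in ℤ_13 to 1/(1 − a) = 1/(1 − (-10478)) = 1/10479. Expand this rational in ℤ_13: compute digits iteratively via d_i = x_i mod 13, x_{i+1} = (x_i − d_i)/13. The first 6 digits are (1, 0, 3, 8, 8, 9).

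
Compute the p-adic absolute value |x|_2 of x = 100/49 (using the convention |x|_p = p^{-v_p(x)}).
|100/49|_2 = 1/4

Step 1 — compute v_2(x) by factoring powers of 2 out of the numerator and denominator: v_2(100/49) = 2. Step 2 — apply |x|_p = p^{-v_p(x)} = 2^{-2} = 1/4.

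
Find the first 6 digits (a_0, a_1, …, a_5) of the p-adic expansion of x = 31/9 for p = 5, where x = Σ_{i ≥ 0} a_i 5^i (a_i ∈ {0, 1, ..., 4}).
(a_0, …, a_5) = (4, 1, 2, 4, 3, 2)

v_5(31/9) = 0 (numerator and denominator both coprime to 5), so x ∈ ℤ_5^×. Compute digits iteratively via a_i = x_i mod 5, x_{i+1} = (x_i − a_i)/5, with x_0 = x:
  x_0 = 31/9;  a_0 = 4;  x_1 = (x_0 − 4)/5 = -1/9
  x_1 = -1/9;  a_1 = 1;  x_2 = (x_1 − 1)/5 = -2/9
  x_2 = -2/9;  a_2 = 2;  x_3 = (x_2 − 2)/5 = -4/9
  x_3 = -4/9;  a_3 = 4;  x_4 = (x_3 − 4)/5 = -8/9
  x_4 = -8/9;  a_4 = 3;  x_5 = (x_4 − 3)/5 = -7/9
  x_5 = -7/9;  a_5 = 2;  x_6 = (x_5 − 2)/5 = -5/9
Digits: (4, 1, 2, 4, 3, 2).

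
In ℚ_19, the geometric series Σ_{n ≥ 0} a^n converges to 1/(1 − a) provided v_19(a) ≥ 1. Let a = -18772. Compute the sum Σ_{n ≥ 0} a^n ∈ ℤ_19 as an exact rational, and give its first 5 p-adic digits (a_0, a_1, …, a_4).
Σ a^n = 1/(1 − a) = 1/18773;  first 5 digits = (1, 0, 5, 16, 5)

v_19(a) = 2 ≥ 1, so the series converges in ℤ_19 to 1/(1 − a) = 1/(1 − (-18772)) = 1/18773. Expand this rational in ℤ_19: compute digits iteratively via d_i = x_i mod 19, x_{i+1} = (x_i − d_i)/19. The first 5 digits are (1, 0, 5, 16, 5).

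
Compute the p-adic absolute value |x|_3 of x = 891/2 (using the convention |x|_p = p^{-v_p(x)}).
|891/2|_3 = 1/81

Step 1 — compute v_3(x) by factoring powers of 3 out of the numerator and denominator: v_3(891/2) = 4. Step 2 — apply |x|_p = p^{-v_p(x)} = 3^{-4} = 1/81.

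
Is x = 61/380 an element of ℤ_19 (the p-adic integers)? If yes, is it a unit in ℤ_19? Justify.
x ∉ ℤ_19 (v_19(x) = -1 < 0)

ℤ_19 = {x ∈ ℚ_19 : v_19(x) ≥ 0} and ℤ_19^× = {x ∈ ℤ_19 : v_19(x) = 0}. Here v_19(61/380) = v_19(num) − v_19(den) = -1; compare against these criteria.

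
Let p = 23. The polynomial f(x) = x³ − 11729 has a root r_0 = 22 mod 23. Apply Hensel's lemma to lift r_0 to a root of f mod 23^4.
r_3 = 131927 (mod 279841)

Hensel: r_{i+1} = r_i − f(r_i)/f′(r_i) mod 23^{i+2}, where f′(x) = 3x². Iterate:
  r_0 = 22 (mod 23)
  r_1 = 206 (mod 529)
  r_2 = 10257 (mod 12167)
  r_3 = 131927 (mod 279841)
Final: r = 131927 with f(r) ≡ 0 mod 23^4.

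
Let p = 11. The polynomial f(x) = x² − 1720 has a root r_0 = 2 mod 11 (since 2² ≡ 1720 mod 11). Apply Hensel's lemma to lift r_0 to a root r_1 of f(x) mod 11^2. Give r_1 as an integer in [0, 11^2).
r_1 = 68 (mod 121)

Hensel's recurrence: r_{i+1} = r_i − f(r_i)·(f′(r_i))^{-1} mod 11^{i+2}, with f′(x) = 2x. Iterate:
  r_0 = 2 (mod 11)
  r_1 = 68 (mod 121)
Final: r_1 = 68, and one checks f(r_1) ≡ 0 mod 11^2.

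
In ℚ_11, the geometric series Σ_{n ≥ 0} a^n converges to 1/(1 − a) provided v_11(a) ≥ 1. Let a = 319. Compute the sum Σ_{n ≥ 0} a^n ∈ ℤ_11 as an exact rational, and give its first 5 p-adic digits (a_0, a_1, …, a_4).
Σ a^n = 1/(1 − a) = -1/318;  first 5 digits = (1, 7, 7, 1, 5)

v_11(a) = 1 ≥ 1, so the series converges in ℤ_11 to 1/(1 − a) = 1/(1 − 319) = -1/318. Expand this rational in ℤ_11: compute digits iteratively via d_i = x_i mod 11, x_{i+1} = (x_i − d_i)/11. The first 5 digits are (1, 7, 7, 1, 5).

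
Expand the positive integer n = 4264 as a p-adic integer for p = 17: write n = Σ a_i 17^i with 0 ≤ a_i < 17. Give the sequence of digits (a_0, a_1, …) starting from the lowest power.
(a_0, a_1, …) = (14, 12, 14)

Repeated division by 17 gives the digits low-to-high: 4264 = 14 + 12·17^1 + 14·17^2. Digit sequence: (14, 12, 14).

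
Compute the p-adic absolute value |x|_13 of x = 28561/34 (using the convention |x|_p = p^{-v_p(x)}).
|28561/34|_13 = 1/28561

Step 1 — compute v_13(x) by factoring powers of 13 out of the numerator and denominator: v_13(28561/34) = 4. Step 2 — apply |x|_p = p^{-v_p(x)} = 13^{-4} = 1/28561.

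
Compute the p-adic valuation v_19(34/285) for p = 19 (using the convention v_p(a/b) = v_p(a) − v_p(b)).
v_19(34/285) = -1

Factor powers of 19 from the numerator and denominator of the reduced fraction: 34 = 19^0 · 34 and 285 = 19^1 · 15. Apply v_p(a/b) = v_p(a) − v_p(b): v_19(34/285) = 0 − 1 = -1.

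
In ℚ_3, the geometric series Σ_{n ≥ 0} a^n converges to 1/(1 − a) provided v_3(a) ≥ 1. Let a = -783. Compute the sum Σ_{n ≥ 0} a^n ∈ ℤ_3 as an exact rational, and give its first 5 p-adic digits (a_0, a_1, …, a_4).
Σ a^n = 1/(1 − a) = 1/784;  first 5 digits = (1, 0, 0, 1, 2)

v_3(a) = 3 ≥ 1, so the series converges in ℤ_3 to 1/(1 − a) = 1/(1 − (-783)) = 1/784. Expand this rational in ℤ_3: compute digits iteratively via d_i = x_i mod 3, x_{i+1} = (x_i − d_i)/3. The first 5 digits are (1, 0, 0, 1, 2).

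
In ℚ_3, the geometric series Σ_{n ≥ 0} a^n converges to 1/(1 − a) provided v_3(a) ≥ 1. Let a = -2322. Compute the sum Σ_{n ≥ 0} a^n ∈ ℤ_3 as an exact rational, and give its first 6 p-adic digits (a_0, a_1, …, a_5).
Σ a^n = 1/(1 − a) = 1/2323;  first 6 digits = (1, 0, 0, 1, 1, 2)

v_3(a) = 3 ≥ 1, so the series converges in ℤ_3 to 1/(1 − a) = 1/(1 − (-2322)) = 1/2323. Expand this rational in ℤ_3: compute digits iteratively via d_i = x_i mod 3, x_{i+1} = (x_i − d_i)/3. The first 6 digits are (1, 0, 0, 1, 1, 2).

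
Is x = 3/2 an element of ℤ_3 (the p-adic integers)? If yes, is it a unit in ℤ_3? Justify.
x ∈ ℤ_3 but not a unit; v_3(x) = 1 > 0

ℤ_3 = {x ∈ ℚ_3 : v_3(x) ≥ 0} and ℤ_3^× = {x ∈ ℤ_3 : v_3(x) = 0}. Here v_3(3/2) = v_3(num) − v_3(den) = 1; compare against these criteria.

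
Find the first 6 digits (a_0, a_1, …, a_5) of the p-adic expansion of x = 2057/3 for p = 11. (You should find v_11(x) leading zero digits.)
(a_0, …, a_5) = (0, 0, 2, 4, 7, 3)

v_11(2057/3) = 2, so a_0 = ... = a_1 = 0. Factor out: x = 11^2 · u with u = 17/3 a unit in ℤ_11. Expand u iteratively via a_{v+i} = u_i mod 11, u_{i+1} = (u_i − a_{v+i})/11:
  u_0 = 17/3;  a_2 = 2;  u_1 = (u_0 − 2)/11 = 1/3
  u_1 = 1/3;  a_3 = 4;  u_2 = (u_1 − 4)/11 = -1/3
  u_2 = -1/3;  a_4 = 7;  u_3 = (u_2 − 7)/11 = -2/3
  u_3 = -2/3;  a_5 = 3;  u_4 = (u_3 − 3)/11 = -1/3
Digits: (0, 0, 2, 4, 7, 3).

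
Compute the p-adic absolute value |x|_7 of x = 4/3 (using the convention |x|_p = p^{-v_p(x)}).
|4/3|_7 = 1

Step 1 — compute v_7(x) by factoring powers of 7 out of the numerator and denominator: v_7(4/3) = 0. Step 2 — apply |x|_p = p^{-v_p(x)} = 7^{0} = 1.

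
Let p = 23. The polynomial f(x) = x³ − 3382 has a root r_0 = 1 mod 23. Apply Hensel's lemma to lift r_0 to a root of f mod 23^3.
r_2 = 8534 (mod 12167)

Hensel: r_{i+1} = r_i − f(r_i)/f′(r_i) mod 23^{i+2}, where f′(x) = 3x². Iterate:
  r_0 = 1 (mod 23)
  r_1 = 70 (mod 529)
  r_2 = 8534 (mod 12167)
Final: r = 8534 with f(r) ≡ 0 mod 23^3.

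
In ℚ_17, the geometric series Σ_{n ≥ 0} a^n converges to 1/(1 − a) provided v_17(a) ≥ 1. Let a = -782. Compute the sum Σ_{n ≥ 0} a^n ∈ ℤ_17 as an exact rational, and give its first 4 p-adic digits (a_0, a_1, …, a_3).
Σ a^n = 1/(1 − a) = 1/783;  first 4 digits = (1, 5, 5, 11)

v_17(a) = 1 ≥ 1, so the series converges in ℤ_17 to 1/(1 − a) = 1/(1 − (-782)) = 1/783. Expand this rational in ℤ_17: compute digits iteratively via d_i = x_i mod 17, x_{i+1} = (x_i − d_i)/17. The first 4 digits are (1, 5, 5, 11).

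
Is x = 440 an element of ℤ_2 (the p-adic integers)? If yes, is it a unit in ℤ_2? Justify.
x ∈ ℤ_2 but not a unit; v_2(x) = 3 > 0

ℤ_2 = {x ∈ ℚ_2 : v_2(x) ≥ 0} and ℤ_2^× = {x ∈ ℤ_2 : v_2(x) = 0}. Here v_2(440) = v_2(num) − v_2(den) = 3; compare against these criteria.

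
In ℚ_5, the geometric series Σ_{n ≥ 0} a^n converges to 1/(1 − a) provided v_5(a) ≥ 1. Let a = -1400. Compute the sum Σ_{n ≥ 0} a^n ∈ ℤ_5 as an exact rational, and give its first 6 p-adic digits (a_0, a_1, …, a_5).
Σ a^n = 1/(1 − a) = 1/1401;  first 6 digits = (1, 0, 4, 3, 3, 1)

v_5(a) = 2 ≥ 1, so the series converges in ℤ_5 to 1/(1 − a) = 1/(1 − (-1400)) = 1/1401. Expand this rational in ℤ_5: compute digits iteratively via d_i = x_i mod 5, x_{i+1} = (x_i − d_i)/5. The first 6 digits are (1, 0, 4, 3, 3, 1).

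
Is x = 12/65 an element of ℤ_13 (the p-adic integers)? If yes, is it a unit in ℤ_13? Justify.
x ∉ ℤ_13 (v_13(x) = -1 < 0)

ℤ_13 = {x ∈ ℚ_13 : v_13(x) ≥ 0} and ℤ_13^× = {x ∈ ℤ_13 : v_13(x) = 0}. Here v_13(12/65) = v_13(num) − v_13(den) = -1; compare against these criteria.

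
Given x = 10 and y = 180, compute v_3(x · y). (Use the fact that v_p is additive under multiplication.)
v_3(1800) = 2

v_p(x) = 0 (factor: 10 = 3^0 · 10); v_p(y) = 2 (factor: 180 = 3^2 · 20). Additivity: v_p(xy) = v_p(x) + v_p(y) = 0 + 2 = 2. (Direct check: xy = 1800 = 3^2 · (200).)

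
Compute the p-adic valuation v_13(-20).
v_13(-20) = 0

v_13(n) is the largest exponent k such that 13^k divides n. Factor out: -20 = -13^0 · 20. (Sign doesn't affect v_p.) So v_13(-20) = 0.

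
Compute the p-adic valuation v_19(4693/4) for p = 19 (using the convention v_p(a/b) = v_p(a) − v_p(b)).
v_19(4693/4) = 2

Factor powers of 19 from the numerator and denominator of the reduced fraction: 4693 = 19^2 · 13 and 4 = 19^0 · 4. Apply v_p(a/b) = v_p(a) − v_p(b): v_19(4693/4) = 2 − 0 = 2.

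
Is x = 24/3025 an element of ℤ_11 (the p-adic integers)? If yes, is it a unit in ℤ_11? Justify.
x ∉ ℤ_11 (v_11(x) = -2 < 0)

ℤ_11 = {x ∈ ℚ_11 : v_11(x) ≥ 0} and ℤ_11^× = {x ∈ ℤ_11 : v_11(x) = 0}. Here v_11(24/3025) = v_11(num) − v_11(den) = -2; compare against these criteria.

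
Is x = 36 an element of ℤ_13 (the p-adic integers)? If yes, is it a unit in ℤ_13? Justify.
x ∈ ℤ_13^× (unit); v_13(x) = 0

ℤ_13 = {x ∈ ℚ_13 : v_13(x) ≥ 0} and ℤ_13^× = {x ∈ ℤ_13 : v_13(x) = 0}. Here v_13(36) = v_13(num) − v_13(den) = 0; compare against these criteria.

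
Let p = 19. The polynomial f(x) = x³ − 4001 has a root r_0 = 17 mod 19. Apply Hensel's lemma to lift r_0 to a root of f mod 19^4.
r_3 = 21962 (mod 130321)

Hensel: r_{i+1} = r_i − f(r_i)/f′(r_i) mod 19^{i+2}, where f′(x) = 3x². Iterate:
  r_0 = 17 (mod 19)
  r_1 = 302 (mod 361)
  r_2 = 1385 (mod 6859)
  r_3 = 21962 (mod 130321)
Final: r = 21962 with f(r) ≡ 0 mod 19^4.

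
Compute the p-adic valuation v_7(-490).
v_7(-490) = 2

v_7(n) is the largest exponent k such that 7^k divides n. Factor out: -490 = -7^2 · 10. (Sign doesn't affect v_p.) So v_7(-490) = 2.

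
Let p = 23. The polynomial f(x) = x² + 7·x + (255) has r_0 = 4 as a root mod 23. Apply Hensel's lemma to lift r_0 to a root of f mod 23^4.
r_3 = 132093 (mod 279841)

Hensel: r_{i+1} = r_i − f(r_i)·(f′(r_i))^{-1} mod 23^{i+2}, f′(x) = 2x + 7. Iterate:
  r_0 = 4 (mod 23)
  r_1 = 372 (mod 529)
  r_2 = 10423 (mod 12167)
  r_3 = 132093 (mod 279841)
Final: r = 132093 satisfies f(r) ≡ 0 mod 23^4.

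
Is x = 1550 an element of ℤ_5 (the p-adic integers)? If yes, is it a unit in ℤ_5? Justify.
x ∈ ℤ_5 but not a unit; v_5(x) = 2 > 0

ℤ_5 = {x ∈ ℚ_5 : v_5(x) ≥ 0} and ℤ_5^× = {x ∈ ℤ_5 : v_5(x) = 0}. Here v_5(1550) = v_5(num) − v_5(den) = 2; compare against these criteria.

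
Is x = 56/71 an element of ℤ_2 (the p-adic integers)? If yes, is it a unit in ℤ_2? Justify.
x ∈ ℤ_2 but not a unit; v_2(x) = 3 > 0

ℤ_2 = {x ∈ ℚ_2 : v_2(x) ≥ 0} and ℤ_2^× = {x ∈ ℤ_2 : v_2(x) = 0}. Here v_2(56/71) = v_2(num) − v_2(den) = 3; compare against these criteria.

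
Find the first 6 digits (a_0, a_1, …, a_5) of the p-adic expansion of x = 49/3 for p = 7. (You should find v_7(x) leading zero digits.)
(a_0, …, a_5) = (0, 0, 5, 4, 4, 4)

v_7(49/3) = 2, so a_0 = ... = a_1 = 0. Factor out: x = 7^2 · u with u = 1/3 a unit in ℤ_7. Expand u iteratively via a_{v+i} = u_i mod 7, u_{i+1} = (u_i − a_{v+i})/7:
  u_0 = 1/3;  a_2 = 5;  u_1 = (u_0 − 5)/7 = -2/3
  u_1 = -2/3;  a_3 = 4;  u_2 = (u_1 − 4)/7 = -2/3
  u_2 = -2/3;  a_4 = 4;  u_3 = (u_2 − 4)/7 = -2/3
  u_3 = -2/3;  a_5 = 4;  u_4 = (u_3 − 4)/7 = -2/3
Digits: (0, 0, 5, 4, 4, 4).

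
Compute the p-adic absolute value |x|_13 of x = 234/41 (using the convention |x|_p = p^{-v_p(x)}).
|234/41|_13 = 1/13

Step 1 — compute v_13(x) by factoring powers of 13 out of the numerator and denominator: v_13(234/41) = 1. Step 2 — apply |x|_p = p^{-v_p(x)} = 13^{-1} = 1/13.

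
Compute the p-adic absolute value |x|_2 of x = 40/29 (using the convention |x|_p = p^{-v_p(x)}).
|40/29|_2 = 1/8

Step 1 — compute v_2(x) by factoring powers of 2 out of the numerator and denominator: v_2(40/29) = 3. Step 2 — apply |x|_p = p^{-v_p(x)} = 2^{-3} = 1/8.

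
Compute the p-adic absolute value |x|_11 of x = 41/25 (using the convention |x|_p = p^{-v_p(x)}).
|41/25|_11 = 1

Step 1 — compute v_11(x) by factoring powers of 11 out of the numerator and denominator: v_11(41/25) = 0. Step 2 — apply |x|_p = p^{-v_p(x)} = 11^{0} = 1.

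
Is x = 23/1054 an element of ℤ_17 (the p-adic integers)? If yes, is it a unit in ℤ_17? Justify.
x ∉ ℤ_17 (v_17(x) = -1 < 0)

ℤ_17 = {x ∈ ℚ_17 : v_17(x) ≥ 0} and ℤ_17^× = {x ∈ ℤ_17 : v_17(x) = 0}. Here v_17(23/1054) = v_17(num) − v_17(den) = -1; compare against these criteria.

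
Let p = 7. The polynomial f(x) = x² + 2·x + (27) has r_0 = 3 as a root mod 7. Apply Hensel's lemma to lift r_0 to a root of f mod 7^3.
r_2 = 206 (mod 343)

Hensel: r_{i+1} = r_i − f(r_i)·(f′(r_i))^{-1} mod 7^{i+2}, f′(x) = 2x + 2. Iterate:
  r_0 = 3 (mod 7)
  r_1 = 10 (mod 49)
  r_2 = 206 (mod 343)
Final: r = 206 satisfies f(r) ≡ 0 mod 7^3.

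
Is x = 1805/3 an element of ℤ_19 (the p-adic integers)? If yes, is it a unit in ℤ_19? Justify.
x ∈ ℤ_19 but not a unit; v_19(x) = 2 > 0

ℤ_19 = {x ∈ ℚ_19 : v_19(x) ≥ 0} and ℤ_19^× = {x ∈ ℤ_19 : v_19(x) = 0}. Here v_19(1805/3) = v_19(num) − v_19(den) = 2; compare against these criteria.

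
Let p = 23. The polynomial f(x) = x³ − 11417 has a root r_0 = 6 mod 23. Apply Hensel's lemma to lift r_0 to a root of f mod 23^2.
r_1 = 144 (mod 529)

Hensel: r_{i+1} = r_i − f(r_i)/f′(r_i) mod 23^{i+2}, where f′(x) = 3x². Iterate:
  r_0 = 6 (mod 23)
  r_1 = 144 (mod 529)
Final: r = 144 with f(r) ≡ 0 mod 23^2.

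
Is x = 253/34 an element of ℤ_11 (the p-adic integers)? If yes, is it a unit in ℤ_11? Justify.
x ∈ ℤ_11 but not a unit; v_11(x) = 1 > 0

ℤ_11 = {x ∈ ℚ_11 : v_11(x) ≥ 0} and ℤ_11^× = {x ∈ ℤ_11 : v_11(x) = 0}. Here v_11(253/34) = v_11(num) − v_11(den) = 1; compare against these criteria.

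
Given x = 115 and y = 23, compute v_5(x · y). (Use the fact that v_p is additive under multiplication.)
v_5(2645) = 1

v_p(x) = 1 (factor: 115 = 5^1 · 23); v_p(y) = 0 (factor: 23 = 5^0 · 23). Additivity: v_p(xy) = v_p(x) + v_p(y) = 1 + 0 = 1. (Direct check: xy = 2645 = 5^1 · (529).)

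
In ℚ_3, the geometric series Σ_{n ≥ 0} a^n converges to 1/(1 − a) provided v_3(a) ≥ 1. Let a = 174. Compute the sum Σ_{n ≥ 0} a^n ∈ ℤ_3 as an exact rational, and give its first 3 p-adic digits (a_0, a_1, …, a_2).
Σ a^n = 1/(1 − a) = -1/173;  first 3 digits = (1, 1, 2)

v_3(a) = 1 ≥ 1, so the series converges in ℤ_3 to 1/(1 − a) = 1/(1 − 174) = -1/173. Expand this rational in ℤ_3: compute digits iteratively via d_i = x_i mod 3, x_{i+1} = (x_i − d_i)/3. The first 3 digits are (1, 1, 2).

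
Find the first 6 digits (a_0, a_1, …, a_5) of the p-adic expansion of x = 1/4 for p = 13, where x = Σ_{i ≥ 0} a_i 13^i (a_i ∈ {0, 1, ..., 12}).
(a_0, …, a_5) = (10, 9, 9, 9, 9, 9)

v_13(1/4) = 0 (numerator and denominator both coprime to 13), so x ∈ ℤ_13^×. Compute digits iteratively via a_i = x_i mod 13, x_{i+1} = (x_i − a_i)/13, with x_0 = x:
  x_0 = 1/4;  a_0 = 10;  x_1 = (x_0 − 10)/13 = -3/4
  x_1 = -3/4;  a_1 = 9;  x_2 = (x_1 − 9)/13 = -3/4
  x_2 = -3/4;  a_2 = 9;  x_3 = (x_2 − 9)/13 = -3/4
  x_3 = -3/4;  a_3 = 9;  x_4 = (x_3 − 9)/13 = -3/4
  x_4 = -3/4;  a_4 = 9;  x_5 = (x_4 − 9)/13 = -3/4
  x_5 = -3/4;  a_5 = 9;  x_6 = (x_5 − 9)/13 = -3/4
Digits: (10, 9, 9, 9, 9, 9).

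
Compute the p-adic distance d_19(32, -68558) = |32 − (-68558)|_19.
d_19(32, -68558) = 1/6859

Step 1 — x − y = 32 − (-68558) = 68590. Step 2 — v_19(68590) = 3 (factor: 68590 = (19^3 · 10); the sign does not affect v_p). Step 3 — |x − y|_19 = 19^{-3} = 1/6859.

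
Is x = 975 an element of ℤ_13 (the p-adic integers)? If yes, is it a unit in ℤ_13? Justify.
x ∈ ℤ_13 but not a unit; v_13(x) = 1 > 0

ℤ_13 = {x ∈ ℚ_13 : v_13(x) ≥ 0} and ℤ_13^× = {x ∈ ℤ_13 : v_13(x) = 0}. Here v_13(975) = v_13(num) − v_13(den) = 1; compare against these criteria.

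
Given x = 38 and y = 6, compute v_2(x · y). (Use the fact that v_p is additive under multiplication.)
v_2(228) = 2

v_p(x) = 1 (factor: 38 = 2^1 · 19); v_p(y) = 1 (factor: 6 = 2^1 · 3). Additivity: v_p(xy) = v_p(x) + v_p(y) = 1 + 1 = 2. (Direct check: xy = 228 = 2^2 · (57).)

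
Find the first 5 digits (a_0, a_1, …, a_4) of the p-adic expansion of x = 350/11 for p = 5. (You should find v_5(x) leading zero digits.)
(a_0, …, a_4) = (0, 0, 4, 4, 0)

v_5(350/11) = 2, so a_0 = ... = a_1 = 0. Factor out: x = 5^2 · u with u = 14/11 a unit in ℤ_5. Expand u iteratively via a_{v+i} = u_i mod 5, u_{i+1} = (u_i − a_{v+i})/5:
  u_0 = 14/11;  a_2 = 4;  u_1 = (u_0 − 4)/5 = -6/11
  u_1 = -6/11;  a_3 = 4;  u_2 = (u_1 − 4)/5 = -10/11
  u_2 = -10/11;  a_4 = 0;  u_3 = (u_2 − 0)/5 = -2/11
Digits: (0, 0, 4, 4, 0).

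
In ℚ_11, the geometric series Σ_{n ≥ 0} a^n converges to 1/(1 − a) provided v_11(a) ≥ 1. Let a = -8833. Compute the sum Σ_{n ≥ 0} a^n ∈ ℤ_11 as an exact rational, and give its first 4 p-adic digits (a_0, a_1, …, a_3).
Σ a^n = 1/(1 − a) = 1/8834;  first 4 digits = (1, 0, 4, 4)

v_11(a) = 2 ≥ 1, so the series converges in ℤ_11 to 1/(1 − a) = 1/(1 − (-8833)) = 1/8834. Expand this rational in ℤ_11: compute digits iteratively via d_i = x_i mod 11, x_{i+1} = (x_i − d_i)/11. The first 4 digits are (1, 0, 4, 4).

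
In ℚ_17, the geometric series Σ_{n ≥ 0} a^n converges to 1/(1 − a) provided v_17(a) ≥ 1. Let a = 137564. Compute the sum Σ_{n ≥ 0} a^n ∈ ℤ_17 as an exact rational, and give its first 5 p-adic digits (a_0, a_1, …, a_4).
Σ a^n = 1/(1 − a) = -1/137563;  first 5 digits = (1, 0, 0, 11, 1)

v_17(a) = 3 ≥ 1, so the series converges in ℤ_17 to 1/(1 − a) = 1/(1 − 137564) = -1/137563. Expand this rational in ℤ_17: compute digits iteratively via d_i = x_i mod 17, x_{i+1} = (x_i − d_i)/17. The first 5 digits are (1, 0, 0, 11, 1).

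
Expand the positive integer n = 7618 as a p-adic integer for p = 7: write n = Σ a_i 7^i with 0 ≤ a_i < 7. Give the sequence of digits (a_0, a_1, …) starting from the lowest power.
(a_0, a_1, …) = (2, 3, 1, 1, 3)

Repeated division by 7 gives the digits low-to-high: 7618 = 2 + 3·7^1 + 1·7^2 + 1·7^3 + 3·7^4. Digit sequence: (2, 3, 1, 1, 3).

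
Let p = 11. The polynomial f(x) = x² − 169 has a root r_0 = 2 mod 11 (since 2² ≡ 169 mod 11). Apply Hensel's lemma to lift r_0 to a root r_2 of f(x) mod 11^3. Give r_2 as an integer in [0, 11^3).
r_2 = 13 (mod 1331)

Hensel's recurrence: r_{i+1} = r_i − f(r_i)·(f′(r_i))^{-1} mod 11^{i+2}, with f′(x) = 2x. Iterate:
  r_0 = 2 (mod 11)
  r_1 = 13 (mod 121)
  r_2 = 13 (mod 1331)
Final: r_2 = 13, and one checks f(r_2) ≡ 0 mod 11^3.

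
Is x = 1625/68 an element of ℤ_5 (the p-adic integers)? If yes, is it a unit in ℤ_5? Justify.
x ∈ ℤ_5 but not a unit; v_5(x) = 3 > 0

ℤ_5 = {x ∈ ℚ_5 : v_5(x) ≥ 0} and ℤ_5^× = {x ∈ ℤ_5 : v_5(x) = 0}. Here v_5(1625/68) = v_5(num) − v_5(den) = 3; compare against these criteria.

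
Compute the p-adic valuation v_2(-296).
v_2(-296) = 3

v_2(n) is the largest exponent k such that 2^k divides n. Factor out: -296 = -2^3 · 37. (Sign doesn't affect v_p.) So v_2(-296) = 3.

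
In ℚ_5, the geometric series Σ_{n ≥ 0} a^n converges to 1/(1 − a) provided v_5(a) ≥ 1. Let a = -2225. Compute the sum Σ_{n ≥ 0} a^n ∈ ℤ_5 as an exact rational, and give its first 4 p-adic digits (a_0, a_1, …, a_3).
Σ a^n = 1/(1 − a) = 1/2226;  first 4 digits = (1, 0, 1, 2)

v_5(a) = 2 ≥ 1, so the series converges in ℤ_5 to 1/(1 − a) = 1/(1 − (-2225)) = 1/2226. Expand this rational in ℤ_5: compute digits iteratively via d_i = x_i mod 5, x_{i+1} = (x_i − d_i)/5. The first 4 digits are (1, 0, 1, 2).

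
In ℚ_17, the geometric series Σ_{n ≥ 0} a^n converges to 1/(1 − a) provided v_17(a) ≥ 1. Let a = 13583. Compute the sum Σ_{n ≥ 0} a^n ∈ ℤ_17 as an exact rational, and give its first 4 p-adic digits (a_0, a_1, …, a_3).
Σ a^n = 1/(1 − a) = -1/13582;  first 4 digits = (1, 0, 13, 2)

v_17(a) = 2 ≥ 1, so the series converges in ℤ_17 to 1/(1 − a) = 1/(1 − 13583) = -1/13582. Expand this rational in ℤ_17: compute digits iteratively via d_i = x_i mod 17, x_{i+1} = (x_i − d_i)/17. The first 4 digits are (1, 0, 13, 2).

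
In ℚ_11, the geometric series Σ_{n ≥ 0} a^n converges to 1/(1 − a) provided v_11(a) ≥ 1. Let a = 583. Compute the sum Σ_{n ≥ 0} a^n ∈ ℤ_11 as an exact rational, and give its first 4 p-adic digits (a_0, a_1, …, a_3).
Σ a^n = 1/(1 − a) = -1/582;  first 4 digits = (1, 9, 8, 5)

v_11(a) = 1 ≥ 1, so the series converges in ℤ_11 to 1/(1 − a) = 1/(1 − 583) = -1/582. Expand this rational in ℤ_11: compute digits iteratively via d_i = x_i mod 11, x_{i+1} = (x_i − d_i)/11. The first 4 digits are (1, 9, 8, 5).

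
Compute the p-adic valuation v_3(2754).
v_3(2754) = 4

v_3(n) is the largest exponent k such that 3^k divides n. Factor out: 2754 = 3^4 · 34. (Sign doesn't affect v_p.) So v_3(2754) = 4.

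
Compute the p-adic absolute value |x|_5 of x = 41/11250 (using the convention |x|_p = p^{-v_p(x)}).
|41/11250|_5 = 625

Step 1 — compute v_5(x) by factoring powers of 5 out of the numerator and denominator: v_5(41/11250) = -4. Step 2 — apply |x|_p = p^{-v_p(x)} = 5^{4} = 625.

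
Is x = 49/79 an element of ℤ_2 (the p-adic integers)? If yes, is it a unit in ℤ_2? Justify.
x ∈ ℤ_2^× (unit); v_2(x) = 0

ℤ_2 = {x ∈ ℚ_2 : v_2(x) ≥ 0} and ℤ_2^× = {x ∈ ℤ_2 : v_2(x) = 0}. Here v_2(49/79) = v_2(num) − v_2(den) = 0; compare against these criteria.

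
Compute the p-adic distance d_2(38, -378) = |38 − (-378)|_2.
d_2(38, -378) = 1/32

Step 1 — x − y = 38 − (-378) = 416. Step 2 — v_2(416) = 5 (factor: 416 = (2^5 · 13); the sign does not affect v_p). Step 3 — |x − y|_2 = 2^{-5} = 1/32.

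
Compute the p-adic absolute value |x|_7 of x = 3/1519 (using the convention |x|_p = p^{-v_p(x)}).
|3/1519|_7 = 49

Step 1 — compute v_7(x) by factoring powers of 7 out of the numerator and denominator: v_7(3/1519) = -2. Step 2 — apply |x|_p = p^{-v_p(x)} = 7^{2} = 49.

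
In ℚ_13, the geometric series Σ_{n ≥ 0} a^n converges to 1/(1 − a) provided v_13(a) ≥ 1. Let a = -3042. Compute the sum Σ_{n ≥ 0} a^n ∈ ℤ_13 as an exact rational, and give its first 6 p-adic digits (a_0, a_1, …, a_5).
Σ a^n = 1/(1 − a) = 1/3043;  first 6 digits = (1, 0, 8, 11, 11, 11)

v_13(a) = 2 ≥ 1, so the series converges in ℤ_13 to 1/(1 − a) = 1/(1 − (-3042)) = 1/3043. Expand this rational in ℤ_13: compute digits iteratively via d_i = x_i mod 13, x_{i+1} = (x_i − d_i)/13. The first 6 digits are (1, 0, 8, 11, 11, 11).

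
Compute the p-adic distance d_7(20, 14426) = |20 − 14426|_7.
d_7(20, 14426) = 1/2401

Step 1 — x − y = 20 − 14426 = -14406. Step 2 — v_7(-14406) = 4 (factor: -14406 = −(7^4 · 6); the sign does not affect v_p). Step 3 — |x − y|_7 = 7^{-4} = 1/2401.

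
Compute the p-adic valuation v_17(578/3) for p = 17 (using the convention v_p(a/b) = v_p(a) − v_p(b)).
v_17(578/3) = 2

Factor powers of 17 from the numerator and denominator of the reduced fraction: 578 = 17^2 · 2 and 3 = 17^0 · 3. Apply v_p(a/b) = v_p(a) − v_p(b): v_17(578/3) = 2 − 0 = 2.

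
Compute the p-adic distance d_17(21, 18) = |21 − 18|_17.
d_17(21, 18) = 1

Step 1 — x − y = 21 − 18 = 3. Step 2 — v_17(3) = 0 (factor: 3 = (17^0 · 3); the sign does not affect v_p). Step 3 — |x − y|_17 = 17^{0} = 1.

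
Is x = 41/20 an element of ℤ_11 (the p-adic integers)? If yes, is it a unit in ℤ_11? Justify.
x ∈ ℤ_11^× (unit); v_11(x) = 0

ℤ_11 = {x ∈ ℚ_11 : v_11(x) ≥ 0} and ℤ_11^× = {x ∈ ℤ_11 : v_11(x) = 0}. Here v_11(41/20) = v_11(num) − v_11(den) = 0; compare against these criteria.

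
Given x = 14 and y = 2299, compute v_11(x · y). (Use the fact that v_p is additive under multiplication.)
v_11(32186) = 2

v_p(x) = 0 (factor: 14 = 11^0 · 14); v_p(y) = 2 (factor: 2299 = 11^2 · 19). Additivity: v_p(xy) = v_p(x) + v_p(y) = 0 + 2 = 2. (Direct check: xy = 32186 = 11^2 · (266).)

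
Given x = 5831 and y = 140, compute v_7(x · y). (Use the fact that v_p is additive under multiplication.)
v_7(816340) = 4

v_p(x) = 3 (factor: 5831 = 7^3 · 17); v_p(y) = 1 (factor: 140 = 7^1 · 20). Additivity: v_p(xy) = v_p(x) + v_p(y) = 3 + 1 = 4. (Direct check: xy = 816340 = 7^4 · (340).)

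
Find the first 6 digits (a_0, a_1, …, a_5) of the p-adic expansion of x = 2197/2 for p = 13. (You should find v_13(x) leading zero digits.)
(a_0, …, a_5) = (0, 0, 0, 7, 6, 6)

v_13(2197/2) = 3, so a_0 = ... = a_2 = 0. Factor out: x = 13^3 · u with u = 1/2 a unit in ℤ_13. Expand u iteratively via a_{v+i} = u_i mod 13, u_{i+1} = (u_i − a_{v+i})/13:
  u_0 = 1/2;  a_3 = 7;  u_1 = (u_0 − 7)/13 = -1/2
  u_1 = -1/2;  a_4 = 6;  u_2 = (u_1 − 6)/13 = -1/2
  u_2 = -1/2;  a_5 = 6;  u_3 = (u_2 − 6)/13 = -1/2
Digits: (0, 0, 0, 7, 6, 6).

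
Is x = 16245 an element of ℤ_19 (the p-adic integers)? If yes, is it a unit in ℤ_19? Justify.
x ∈ ℤ_19 but not a unit; v_19(x) = 2 > 0

ℤ_19 = {x ∈ ℚ_19 : v_19(x) ≥ 0} and ℤ_19^× = {x ∈ ℤ_19 : v_19(x) = 0}. Here v_19(16245) = v_19(num) − v_19(den) = 2; compare against these criteria.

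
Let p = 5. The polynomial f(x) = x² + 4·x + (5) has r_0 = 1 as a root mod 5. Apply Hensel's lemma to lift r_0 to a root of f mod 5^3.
r_2 = 66 (mod 125)

Hensel: r_{i+1} = r_i − f(r_i)·(f′(r_i))^{-1} mod 5^{i+2}, f′(x) = 2x + 4. Iterate:
  r_0 = 1 (mod 5)
  r_1 = 16 (mod 25)
  r_2 = 66 (mod 125)
Final: r = 66 satisfies f(r) ≡ 0 mod 5^3.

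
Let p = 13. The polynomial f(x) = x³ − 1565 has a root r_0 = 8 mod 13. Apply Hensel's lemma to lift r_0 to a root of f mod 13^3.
r_2 = 164 (mod 2197)

Hensel: r_{i+1} = r_i − f(r_i)/f′(r_i) mod 13^{i+2}, where f′(x) = 3x². Iterate:
  r_0 = 8 (mod 13)
  r_1 = 164 (mod 169)
  r_2 = 164 (mod 2197)
Final: r = 164 with f(r) ≡ 0 mod 13^3.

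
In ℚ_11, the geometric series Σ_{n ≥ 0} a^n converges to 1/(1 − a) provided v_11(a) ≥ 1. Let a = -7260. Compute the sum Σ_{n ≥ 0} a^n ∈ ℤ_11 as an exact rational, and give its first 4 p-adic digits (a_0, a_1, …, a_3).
Σ a^n = 1/(1 − a) = 1/7261;  first 4 digits = (1, 0, 6, 5)

v_11(a) = 2 ≥ 1, so the series converges in ℤ_11 to 1/(1 − a) = 1/(1 − (-7260)) = 1/7261. Expand this rational in ℤ_11: compute digits iteratively via d_i = x_i mod 11, x_{i+1} = (x_i − d_i)/11. The first 4 digits are (1, 0, 6, 5).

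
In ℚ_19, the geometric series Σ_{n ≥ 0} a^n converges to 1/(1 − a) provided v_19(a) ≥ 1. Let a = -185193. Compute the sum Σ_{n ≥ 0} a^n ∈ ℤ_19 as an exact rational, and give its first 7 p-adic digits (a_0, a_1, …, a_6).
Σ a^n = 1/(1 − a) = 1/185194;  first 7 digits = (1, 0, 0, 11, 17, 18, 6)

v_19(a) = 3 ≥ 1, so the series converges in ℤ_19 to 1/(1 − a) = 1/(1 − (-185193)) = 1/185194. Expand this rational in ℤ_19: compute digits iteratively via d_i = x_i mod 19, x_{i+1} = (x_i − d_i)/19. The first 7 digits are (1, 0, 0, 11, 17, 18, 6).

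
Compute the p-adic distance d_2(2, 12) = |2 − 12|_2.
d_2(2, 12) = 1/2

Step 1 — x − y = 2 − 12 = -10. Step 2 — v_2(-10) = 1 (factor: -10 = −(2^1 · 5); the sign does not affect v_p). Step 3 — |x − y|_2 = 2^{-1} = 1/2.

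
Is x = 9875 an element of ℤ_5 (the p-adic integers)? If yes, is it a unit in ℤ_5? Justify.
x ∈ ℤ_5 but not a unit; v_5(x) = 3 > 0

ℤ_5 = {x ∈ ℚ_5 : v_5(x) ≥ 0} and ℤ_5^× = {x ∈ ℤ_5 : v_5(x) = 0}. Here v_5(9875) = v_5(num) − v_5(den) = 3; compare against these criteria.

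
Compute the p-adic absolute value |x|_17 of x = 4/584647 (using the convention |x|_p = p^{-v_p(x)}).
|4/584647|_17 = 83521

Step 1 — compute v_17(x) by factoring powers of 17 out of the numerator and denominator: v_17(4/584647) = -4. Step 2 — apply |x|_p = p^{-v_p(x)} = 17^{4} = 83521.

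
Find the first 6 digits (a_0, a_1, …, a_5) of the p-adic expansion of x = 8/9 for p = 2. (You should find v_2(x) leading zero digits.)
(a_0, …, a_5) = (0, 0, 0, 1, 0, 0)

v_2(8/9) = 3, so a_0 = ... = a_2 = 0. Factor out: x = 2^3 · u with u = 1/9 a unit in ℤ_2. Expand u iteratively via a_{v+i} = u_i mod 2, u_{i+1} = (u_i − a_{v+i})/2:
  u_0 = 1/9;  a_3 = 1;  u_1 = (u_0 − 1)/2 = -4/9
  u_1 = -4/9;  a_4 = 0;  u_2 = (u_1 − 0)/2 = -2/9
  u_2 = -2/9;  a_5 = 0;  u_3 = (u_2 − 0)/2 = -1/9
Digits: (0, 0, 0, 1, 0, 0).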